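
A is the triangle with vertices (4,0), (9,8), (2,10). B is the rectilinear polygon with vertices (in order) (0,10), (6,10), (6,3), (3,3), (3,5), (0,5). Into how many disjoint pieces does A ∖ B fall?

2

A ∖ B splits into 2 disjoint pieces (area 3.7125, area 8.4857).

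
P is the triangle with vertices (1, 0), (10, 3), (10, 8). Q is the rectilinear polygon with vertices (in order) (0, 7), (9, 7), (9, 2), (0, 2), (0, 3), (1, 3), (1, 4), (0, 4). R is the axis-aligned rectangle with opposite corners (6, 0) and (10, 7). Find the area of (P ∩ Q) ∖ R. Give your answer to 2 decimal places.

3.36

|P ∩ Q| = 14.0208.
|(P ∩ Q) ∩ R| = 10.6597.
|(P ∩ Q) ∖ R| = 14.0208 − 10.6597 = 3.36.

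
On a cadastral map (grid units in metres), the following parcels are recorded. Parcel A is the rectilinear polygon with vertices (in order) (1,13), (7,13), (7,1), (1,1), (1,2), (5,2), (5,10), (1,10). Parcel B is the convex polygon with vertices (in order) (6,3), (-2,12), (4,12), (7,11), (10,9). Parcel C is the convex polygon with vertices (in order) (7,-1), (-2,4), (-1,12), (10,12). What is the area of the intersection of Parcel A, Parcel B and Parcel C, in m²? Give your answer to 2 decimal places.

23.19

The intersection is the polygon with vertices (6,3), (5,4.125), (5,10), (1,10), (1,12), (4,12), (7,11), (7,4.5).
By the shoelace formula its area is 23.19.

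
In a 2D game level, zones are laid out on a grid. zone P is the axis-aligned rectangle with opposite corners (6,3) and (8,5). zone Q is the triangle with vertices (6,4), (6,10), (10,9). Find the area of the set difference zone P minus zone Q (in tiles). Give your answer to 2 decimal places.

|zone P| = 4, |zone P∩zone Q| = 0.4.
|zone P ∖ zone Q| = |zone P| − |zone P∩zone Q| = 4 − 0.4 = 3.60.

3.60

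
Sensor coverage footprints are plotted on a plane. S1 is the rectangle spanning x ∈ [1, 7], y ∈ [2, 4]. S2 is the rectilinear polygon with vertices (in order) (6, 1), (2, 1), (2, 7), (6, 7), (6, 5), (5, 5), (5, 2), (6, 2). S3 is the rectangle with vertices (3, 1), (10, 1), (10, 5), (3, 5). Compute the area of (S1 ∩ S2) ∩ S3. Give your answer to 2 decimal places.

|S1 ∩ S2| = 6.
|(S1 ∩ S2) ∩ S3| = 4.00.

4.00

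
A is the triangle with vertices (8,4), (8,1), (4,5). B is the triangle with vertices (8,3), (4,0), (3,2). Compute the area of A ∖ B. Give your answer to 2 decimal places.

|A| = 6, |A∩B| = 0.5238.
|A ∖ B| = |A| − |A∩B| = 6 − 0.5238 = 5.48.

5.48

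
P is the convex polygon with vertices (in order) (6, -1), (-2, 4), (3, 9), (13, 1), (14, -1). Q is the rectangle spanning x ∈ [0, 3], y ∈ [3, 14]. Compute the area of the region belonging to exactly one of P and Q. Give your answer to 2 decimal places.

|P| = 78.5, |Q| = 33, |P∩Q| = 13.5.
|P △ Q| = |P| + |Q| − 2·|P∩Q| = 78.5 + 33 − 27 = 84.50.

84.50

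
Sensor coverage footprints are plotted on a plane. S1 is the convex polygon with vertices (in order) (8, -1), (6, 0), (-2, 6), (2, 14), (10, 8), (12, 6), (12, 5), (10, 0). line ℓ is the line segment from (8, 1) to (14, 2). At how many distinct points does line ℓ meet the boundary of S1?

The segment meets the boundary at (10.571,1.429).

1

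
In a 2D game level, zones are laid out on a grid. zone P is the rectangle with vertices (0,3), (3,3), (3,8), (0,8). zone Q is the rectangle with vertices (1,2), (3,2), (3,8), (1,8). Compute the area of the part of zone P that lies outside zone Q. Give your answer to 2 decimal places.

5.00

|zone P∩zone Q|: x∈[1,3], y∈[3,8] → 2·5 = 10.
|zone P| = 15.
|zone P ∖ zone Q| = |zone P| − |zone P∩zone Q| = 15 − 10 = 5.00.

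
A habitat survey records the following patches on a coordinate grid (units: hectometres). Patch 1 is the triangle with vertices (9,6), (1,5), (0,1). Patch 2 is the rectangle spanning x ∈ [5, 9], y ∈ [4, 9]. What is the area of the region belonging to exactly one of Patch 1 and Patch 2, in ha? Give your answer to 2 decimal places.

28.70

|Patch 1| = 15.5, |Patch 2| = 20, |Patch 1∩Patch 2| = 3.4.
|Patch 1 △ Patch 2| = |Patch 1| + |Patch 2| − 2·|Patch 1∩Patch 2| = 15.5 + 20 − 6.8 = 28.70.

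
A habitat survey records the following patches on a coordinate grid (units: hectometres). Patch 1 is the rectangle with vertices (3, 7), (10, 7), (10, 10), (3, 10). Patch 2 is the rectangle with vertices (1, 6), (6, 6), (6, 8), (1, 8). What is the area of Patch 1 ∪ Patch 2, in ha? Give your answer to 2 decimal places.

28.00

By inclusion–exclusion:
Individual areas: |Patch 1| = 21, |Patch 2| = 10.
|Patch 1∩Patch 2|: x∈[3,6], y∈[7,8] → 3·1 = 3.
|Patch 1 ∪ Patch 2| = 31 − 3 = 28.00.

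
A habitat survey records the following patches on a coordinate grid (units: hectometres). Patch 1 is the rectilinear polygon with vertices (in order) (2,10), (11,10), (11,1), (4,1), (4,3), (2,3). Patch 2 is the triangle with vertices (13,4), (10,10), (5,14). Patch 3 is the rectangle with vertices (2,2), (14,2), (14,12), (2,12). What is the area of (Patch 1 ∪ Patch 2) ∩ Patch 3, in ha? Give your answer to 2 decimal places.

|Patch 1 ∪ Patch 2| = 82.1.
|(Patch 1 ∪ Patch 2) ∩ Patch 3| = 74.20.

74.20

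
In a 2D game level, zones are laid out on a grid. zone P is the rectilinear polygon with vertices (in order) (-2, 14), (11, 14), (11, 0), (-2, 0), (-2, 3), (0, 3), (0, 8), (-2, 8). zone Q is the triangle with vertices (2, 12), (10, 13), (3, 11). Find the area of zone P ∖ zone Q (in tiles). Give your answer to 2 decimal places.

|zone P| = 172, |zone P∩zone Q| = 4.5.
|zone P ∖ zone Q| = |zone P| − |zone P∩zone Q| = 172 − 4.5 = 167.50.

167.50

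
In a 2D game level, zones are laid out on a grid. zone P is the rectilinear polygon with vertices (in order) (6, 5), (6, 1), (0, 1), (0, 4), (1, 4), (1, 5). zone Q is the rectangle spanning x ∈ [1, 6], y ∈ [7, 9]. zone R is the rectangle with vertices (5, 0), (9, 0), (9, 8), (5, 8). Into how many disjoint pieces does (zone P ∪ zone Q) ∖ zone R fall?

(zone P ∪ zone Q) ∖ zone R splits into 2 disjoint pieces (area 19, area 9).

2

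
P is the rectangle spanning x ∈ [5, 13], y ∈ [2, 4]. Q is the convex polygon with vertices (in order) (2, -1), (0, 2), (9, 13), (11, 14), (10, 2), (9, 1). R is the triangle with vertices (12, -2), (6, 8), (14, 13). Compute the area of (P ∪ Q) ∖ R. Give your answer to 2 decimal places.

|P ∪ Q| = 89.8333.
|(P ∪ Q) ∩ R| = 26.5925.
|(P ∪ Q) ∖ R| = 89.8333 − 26.5925 = 63.24.

63.24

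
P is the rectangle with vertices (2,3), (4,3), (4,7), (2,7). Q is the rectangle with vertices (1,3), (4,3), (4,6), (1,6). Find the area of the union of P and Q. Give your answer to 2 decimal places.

By inclusion–exclusion:
Individual areas: |P| = 8, |Q| = 9.
|P∩Q|: x∈[2,4], y∈[3,6] → 2·3 = 6.
|P ∪ Q| = 17 − 6 = 11.00.

11.00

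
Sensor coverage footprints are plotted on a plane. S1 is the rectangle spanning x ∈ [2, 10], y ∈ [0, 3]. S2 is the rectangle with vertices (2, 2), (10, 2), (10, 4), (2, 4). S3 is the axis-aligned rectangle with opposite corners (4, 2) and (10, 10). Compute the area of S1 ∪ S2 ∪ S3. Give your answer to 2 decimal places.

By inclusion–exclusion:
Individual areas: |S1| = 24, |S2| = 16, |S3| = 48.
|S1∩S2|: x∈[2,10], y∈[2,3] → 8·1 = 8.
|S1∩S3|: x∈[4,10], y∈[2,3] → 6·1 = 6.
|S2∩S3|: x∈[4,10], y∈[2,4] → 6·2 = 12.
|S1∩S2∩S3| = 6.
|S1 ∪ S2 ∪ S3| = 88 − 26 + 6 = 68.00.

68.00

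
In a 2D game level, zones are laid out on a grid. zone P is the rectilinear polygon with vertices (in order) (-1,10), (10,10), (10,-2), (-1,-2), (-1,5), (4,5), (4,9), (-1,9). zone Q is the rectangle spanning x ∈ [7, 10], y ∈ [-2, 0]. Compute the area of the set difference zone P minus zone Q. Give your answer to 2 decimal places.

|zone P| = 112, |zone P∩zone Q| = 6.
|zone P ∖ zone Q| = |zone P| − |zone P∩zone Q| = 112 − 6 = 106.00.

106.00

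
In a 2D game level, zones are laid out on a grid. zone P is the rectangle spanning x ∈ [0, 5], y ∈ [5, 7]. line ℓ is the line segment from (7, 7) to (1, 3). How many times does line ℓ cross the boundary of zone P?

2

The segment meets the boundary at (4,5), (5,5.667).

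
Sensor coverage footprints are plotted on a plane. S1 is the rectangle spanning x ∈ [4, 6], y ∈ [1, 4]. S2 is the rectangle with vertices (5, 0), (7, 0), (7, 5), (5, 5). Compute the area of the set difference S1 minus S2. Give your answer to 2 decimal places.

3.00

|S1∩S2|: x∈[5,6], y∈[1,4] → 1·3 = 3.
|S1| = 6.
|S1 ∖ S2| = |S1| − |S1∩S2| = 6 − 3 = 3.00.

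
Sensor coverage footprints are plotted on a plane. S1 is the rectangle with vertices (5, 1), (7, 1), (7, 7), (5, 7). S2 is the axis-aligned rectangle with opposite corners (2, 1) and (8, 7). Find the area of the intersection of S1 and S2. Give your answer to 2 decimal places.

|S1∩S2|: x∈[5,7], y∈[1,7] → 2·6 = 12.

12.00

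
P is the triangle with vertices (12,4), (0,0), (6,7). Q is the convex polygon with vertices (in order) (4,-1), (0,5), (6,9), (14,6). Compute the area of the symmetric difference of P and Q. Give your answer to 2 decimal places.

43.94

|P| = 30, |Q| = 69, |P∩Q| = 27.5284.
|P △ Q| = |P| + |Q| − 2·|P∩Q| = 30 + 69 − 55.0568 = 43.94.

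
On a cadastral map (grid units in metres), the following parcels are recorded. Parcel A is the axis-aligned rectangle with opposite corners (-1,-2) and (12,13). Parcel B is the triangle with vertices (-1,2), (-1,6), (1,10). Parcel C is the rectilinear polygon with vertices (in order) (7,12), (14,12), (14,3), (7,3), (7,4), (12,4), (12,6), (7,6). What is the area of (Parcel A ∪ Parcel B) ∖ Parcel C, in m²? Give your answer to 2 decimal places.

160.00

|Parcel A ∪ Parcel B| = 195.
|(Parcel A ∪ Parcel B) ∩ Parcel C| = 35.
|(Parcel A ∪ Parcel B) ∖ Parcel C| = 195 − 35 = 160.00.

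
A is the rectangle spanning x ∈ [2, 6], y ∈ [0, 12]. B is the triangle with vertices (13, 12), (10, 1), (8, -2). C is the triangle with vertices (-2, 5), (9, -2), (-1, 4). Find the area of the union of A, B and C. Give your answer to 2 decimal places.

By inclusion–exclusion:
Individual areas: |A| = 48, |B| = 6.5, |C| = 2.
|A∩B| = 0.
|A∩C| = 0.7004.
|B∩C| = 0.0031.
|A∩B∩C| = 0.
|A ∪ B ∪ C| = 56.5 − 0.7035 + 0 = 55.80.

55.80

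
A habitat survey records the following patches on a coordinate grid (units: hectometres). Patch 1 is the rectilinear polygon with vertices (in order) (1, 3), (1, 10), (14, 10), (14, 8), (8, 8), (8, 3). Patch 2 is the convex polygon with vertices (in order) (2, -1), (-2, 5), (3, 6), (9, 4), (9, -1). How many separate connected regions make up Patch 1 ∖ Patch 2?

1

Patch 1 ∖ Patch 2 is a single connected region.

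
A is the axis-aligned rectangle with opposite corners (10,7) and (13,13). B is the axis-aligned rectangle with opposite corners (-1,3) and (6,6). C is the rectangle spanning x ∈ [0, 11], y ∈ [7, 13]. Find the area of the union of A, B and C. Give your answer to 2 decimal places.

99.00

By inclusion–exclusion:
Individual areas: |A| = 18, |B| = 21, |C| = 66.
|A∩B| = 0 (no overlap).
|A∩C|: x∈[10,11], y∈[7,13] → 1·6 = 6.
|B∩C| = 0 (no overlap).
|A∩B∩C| = 0.
|A ∪ B ∪ C| = 105 − 6 + 0 = 99.00.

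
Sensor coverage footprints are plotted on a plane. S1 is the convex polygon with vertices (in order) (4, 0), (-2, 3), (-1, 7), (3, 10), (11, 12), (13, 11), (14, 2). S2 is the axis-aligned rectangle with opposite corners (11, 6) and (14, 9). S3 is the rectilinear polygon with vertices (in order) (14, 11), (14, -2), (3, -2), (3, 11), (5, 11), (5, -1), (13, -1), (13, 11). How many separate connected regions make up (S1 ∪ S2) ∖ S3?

2

(S1 ∪ S2) ∖ S3 splits into 2 disjoint pieces (area 30.25, area 82.5).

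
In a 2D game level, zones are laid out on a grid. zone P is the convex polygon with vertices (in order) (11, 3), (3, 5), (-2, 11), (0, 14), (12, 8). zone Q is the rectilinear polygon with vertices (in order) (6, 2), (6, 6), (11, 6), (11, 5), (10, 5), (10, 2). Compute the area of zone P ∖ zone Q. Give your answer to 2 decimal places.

|zone P| = 79.5, |zone P∩zone Q| = 10.
|zone P ∖ zone Q| = |zone P| − |zone P∩zone Q| = 79.5 − 10 = 69.50.

69.50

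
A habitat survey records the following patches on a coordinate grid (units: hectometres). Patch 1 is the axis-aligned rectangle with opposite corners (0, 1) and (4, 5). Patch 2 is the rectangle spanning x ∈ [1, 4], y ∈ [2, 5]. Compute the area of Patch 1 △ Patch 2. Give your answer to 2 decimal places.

|Patch 1∩Patch 2|: x∈[1,4], y∈[2,5] → 3·3 = 9.
|Patch 1 △ Patch 2| = |Patch 1| + |Patch 2| − 2·|Patch 1∩Patch 2| = 16 + 9 − 18 = 7.00.

7.00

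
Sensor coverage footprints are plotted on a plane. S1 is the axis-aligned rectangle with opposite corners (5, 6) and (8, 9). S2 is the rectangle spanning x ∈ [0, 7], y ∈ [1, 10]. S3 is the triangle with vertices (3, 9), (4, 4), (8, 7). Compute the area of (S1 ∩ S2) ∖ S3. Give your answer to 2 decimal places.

|S1 ∩ S2| = 6.
|(S1 ∩ S2) ∩ S3| = 3.5583.
|(S1 ∩ S2) ∖ S3| = 6 − 3.5583 = 2.44.

2.44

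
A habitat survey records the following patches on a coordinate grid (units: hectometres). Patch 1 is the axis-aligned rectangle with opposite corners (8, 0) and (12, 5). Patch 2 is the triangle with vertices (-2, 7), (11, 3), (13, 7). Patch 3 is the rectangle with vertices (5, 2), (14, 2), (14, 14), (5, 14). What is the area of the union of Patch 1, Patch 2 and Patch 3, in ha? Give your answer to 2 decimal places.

123.54

By inclusion–exclusion:
Individual areas: |Patch 1| = 20, |Patch 2| = 30, |Patch 3| = 108.
|Patch 1∩Patch 2| = 5.6154.
|Patch 1∩Patch 3|: x∈[8,12], y∈[2,5] → 4·3 = 12.
|Patch 2∩Patch 3| = 22.4615.
|Patch 1∩Patch 2∩Patch 3| = 5.6154.
|Patch 1 ∪ Patch 2 ∪ Patch 3| = 158 − 40.0769 + 5.6154 = 123.54.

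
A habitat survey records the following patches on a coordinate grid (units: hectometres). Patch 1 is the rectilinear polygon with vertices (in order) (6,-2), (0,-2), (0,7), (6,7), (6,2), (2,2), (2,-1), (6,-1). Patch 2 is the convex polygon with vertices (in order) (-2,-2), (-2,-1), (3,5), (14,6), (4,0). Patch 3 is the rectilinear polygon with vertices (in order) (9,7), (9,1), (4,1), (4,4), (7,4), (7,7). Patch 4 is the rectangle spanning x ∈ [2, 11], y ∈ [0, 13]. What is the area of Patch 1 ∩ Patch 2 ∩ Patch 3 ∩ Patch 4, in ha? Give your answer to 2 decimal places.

4.00

The intersection is the polygon with vertices (4,2), (4,4), (6,4), (6,2).
By the shoelace formula its area is 4.00.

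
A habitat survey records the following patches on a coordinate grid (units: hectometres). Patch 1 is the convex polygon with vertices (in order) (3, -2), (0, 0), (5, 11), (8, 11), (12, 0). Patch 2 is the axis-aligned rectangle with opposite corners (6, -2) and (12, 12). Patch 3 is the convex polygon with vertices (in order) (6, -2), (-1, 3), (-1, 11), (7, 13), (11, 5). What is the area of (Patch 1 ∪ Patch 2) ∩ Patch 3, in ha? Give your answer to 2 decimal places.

|Patch 1 ∪ Patch 2| = 130.5.
|(Patch 1 ∪ Patch 2) ∩ Patch 3| = 78.55.

78.55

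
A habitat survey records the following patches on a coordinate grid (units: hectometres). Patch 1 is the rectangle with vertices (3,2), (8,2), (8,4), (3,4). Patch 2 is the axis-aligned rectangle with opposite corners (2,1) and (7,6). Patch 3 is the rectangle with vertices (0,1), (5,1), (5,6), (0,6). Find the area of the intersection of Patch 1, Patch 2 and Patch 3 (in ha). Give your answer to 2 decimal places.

The intersection is the polygon with vertices (3,4), (5,4), (5,2), (3,2).
By the shoelace formula its area is 4.00.

4.00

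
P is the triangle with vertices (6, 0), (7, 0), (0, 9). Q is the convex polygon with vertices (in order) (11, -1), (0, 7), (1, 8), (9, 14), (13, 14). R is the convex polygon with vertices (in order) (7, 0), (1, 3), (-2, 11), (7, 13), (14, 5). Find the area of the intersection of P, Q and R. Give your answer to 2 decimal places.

The intersection is the polygon with vertices (2.588,5.118), (0.8,7.8), (0.875,7.875), (3.581,4.395).
By the shoelace formula its area is 0.92.

0.92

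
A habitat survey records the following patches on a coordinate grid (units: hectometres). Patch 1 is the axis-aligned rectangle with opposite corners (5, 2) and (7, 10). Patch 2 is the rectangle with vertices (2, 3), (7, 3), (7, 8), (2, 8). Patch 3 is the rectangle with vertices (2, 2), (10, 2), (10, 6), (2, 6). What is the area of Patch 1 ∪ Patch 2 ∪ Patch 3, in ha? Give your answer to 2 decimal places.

By inclusion–exclusion:
Individual areas: |Patch 1| = 16, |Patch 2| = 25, |Patch 3| = 32.
|Patch 1∩Patch 2|: x∈[5,7], y∈[3,8] → 2·5 = 10.
|Patch 1∩Patch 3|: x∈[5,7], y∈[2,6] → 2·4 = 8.
|Patch 2∩Patch 3|: x∈[2,7], y∈[3,6] → 5·3 = 15.
|Patch 1∩Patch 2∩Patch 3| = 6.
|Patch 1 ∪ Patch 2 ∪ Patch 3| = 73 − 33 + 6 = 46.00.

46.00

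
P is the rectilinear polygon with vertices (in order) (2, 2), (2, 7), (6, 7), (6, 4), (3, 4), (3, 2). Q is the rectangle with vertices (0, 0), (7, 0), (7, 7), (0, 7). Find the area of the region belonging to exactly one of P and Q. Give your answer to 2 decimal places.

|P| = 14, |Q| = 49, |P∩Q| = 14.
|P △ Q| = |P| + |Q| − 2·|P∩Q| = 14 + 49 − 28 = 35.00.

35.00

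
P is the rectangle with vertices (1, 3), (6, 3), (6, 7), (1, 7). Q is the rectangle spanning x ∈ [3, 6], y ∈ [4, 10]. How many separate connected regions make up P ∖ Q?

1

P ∖ Q is a single connected region.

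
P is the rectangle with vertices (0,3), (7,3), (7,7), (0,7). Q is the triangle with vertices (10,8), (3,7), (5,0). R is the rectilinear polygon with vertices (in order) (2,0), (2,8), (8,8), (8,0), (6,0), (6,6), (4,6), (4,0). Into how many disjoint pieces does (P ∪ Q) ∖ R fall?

(P ∪ Q) ∖ R splits into 3 disjoint pieces (area 9.4857, area 8, area 2.9143).

3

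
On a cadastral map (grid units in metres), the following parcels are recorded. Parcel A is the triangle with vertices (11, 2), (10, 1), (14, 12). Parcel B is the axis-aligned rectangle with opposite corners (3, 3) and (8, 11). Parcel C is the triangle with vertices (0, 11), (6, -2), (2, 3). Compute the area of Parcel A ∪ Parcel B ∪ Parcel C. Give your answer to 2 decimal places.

53.98

By inclusion–exclusion:
Individual areas: |Parcel A| = 3.5, |Parcel B| = 40, |Parcel C| = 11.
|Parcel A∩Parcel B| = 0.
|Parcel A∩Parcel C| = 0.
|Parcel B∩Parcel C| = 0.5192.
|Parcel A∩Parcel B∩Parcel C| = 0.
|Parcel A ∪ Parcel B ∪ Parcel C| = 54.5 − 0.5192 + 0 = 53.98.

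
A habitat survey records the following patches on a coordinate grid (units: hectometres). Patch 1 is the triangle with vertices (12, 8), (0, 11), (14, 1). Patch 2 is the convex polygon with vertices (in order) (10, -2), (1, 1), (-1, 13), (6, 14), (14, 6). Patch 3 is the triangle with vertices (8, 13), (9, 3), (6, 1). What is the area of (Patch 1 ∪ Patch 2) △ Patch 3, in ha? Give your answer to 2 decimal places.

143.59

|Patch 1 ∪ Patch 2| = 159.3325.
|(Patch 1 ∪ Patch 2) ∩ Patch 3| = 15.873.
|(Patch 1 ∪ Patch 2) △ Patch 3| = 159.3325 + 16 − 31.746 = 143.59.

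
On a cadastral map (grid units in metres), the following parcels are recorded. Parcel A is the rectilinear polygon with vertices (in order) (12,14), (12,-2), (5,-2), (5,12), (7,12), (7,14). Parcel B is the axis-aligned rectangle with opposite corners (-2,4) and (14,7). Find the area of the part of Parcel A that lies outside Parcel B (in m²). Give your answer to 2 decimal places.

87.00

|Parcel A| = 108, |Parcel A∩Parcel B| = 21.
|Parcel A ∖ Parcel B| = |Parcel A| − |Parcel A∩Parcel B| = 108 − 21 = 87.00.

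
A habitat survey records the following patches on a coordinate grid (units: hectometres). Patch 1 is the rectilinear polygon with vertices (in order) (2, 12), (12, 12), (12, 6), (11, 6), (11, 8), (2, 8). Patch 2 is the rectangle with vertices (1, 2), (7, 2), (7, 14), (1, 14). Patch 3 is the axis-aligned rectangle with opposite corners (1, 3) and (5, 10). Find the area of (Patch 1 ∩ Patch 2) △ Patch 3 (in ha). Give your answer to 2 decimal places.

|Patch 1 ∩ Patch 2| = 20.
|(Patch 1 ∩ Patch 2) ∩ Patch 3| = 6.
|(Patch 1 ∩ Patch 2) △ Patch 3| = 20 + 28 − 12 = 36.00.

36.00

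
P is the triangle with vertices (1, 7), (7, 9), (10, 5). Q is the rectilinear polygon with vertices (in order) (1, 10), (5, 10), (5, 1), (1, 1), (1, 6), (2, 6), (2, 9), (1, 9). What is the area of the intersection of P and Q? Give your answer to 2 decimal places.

The intersection is the polygon with vertices (5,8.333), (5,6.111), (2,6.778), (2,7.333).
By the shoelace formula its area is 4.17.

4.17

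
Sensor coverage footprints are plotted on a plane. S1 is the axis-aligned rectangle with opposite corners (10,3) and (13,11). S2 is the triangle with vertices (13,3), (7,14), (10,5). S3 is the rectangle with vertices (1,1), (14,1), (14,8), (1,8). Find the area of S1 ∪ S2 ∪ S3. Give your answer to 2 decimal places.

By inclusion–exclusion:
Individual areas: |S1| = 24, |S2| = 10.5, |S3| = 91.
|S1∩S2| = 5.25.
|S1∩S3|: x∈[10,13], y∈[3,8] → 3·5 = 15.
|S2∩S3| = 6.6818.
|S1∩S2∩S3| = 5.1818.
|S1 ∪ S2 ∪ S3| = 125.5 − 26.9318 + 5.1818 = 103.75.

103.75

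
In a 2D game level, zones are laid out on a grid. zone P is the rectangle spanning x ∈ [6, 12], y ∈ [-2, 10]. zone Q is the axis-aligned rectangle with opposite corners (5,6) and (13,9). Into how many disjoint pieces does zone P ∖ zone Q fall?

2

zone P ∖ zone Q splits into 2 disjoint pieces (area 48, area 6).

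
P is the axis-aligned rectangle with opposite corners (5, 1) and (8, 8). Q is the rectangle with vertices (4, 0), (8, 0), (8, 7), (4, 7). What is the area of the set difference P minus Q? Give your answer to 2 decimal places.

3.00

|P∩Q|: x∈[5,8], y∈[1,7] → 3·6 = 18.
|P| = 21.
|P ∖ Q| = |P| − |P∩Q| = 21 − 18 = 3.00.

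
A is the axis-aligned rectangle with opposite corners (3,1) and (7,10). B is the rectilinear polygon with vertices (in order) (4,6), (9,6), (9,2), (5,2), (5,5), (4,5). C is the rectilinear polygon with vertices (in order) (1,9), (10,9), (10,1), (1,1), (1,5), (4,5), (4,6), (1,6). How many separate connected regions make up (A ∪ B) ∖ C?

(A ∪ B) ∖ C splits into 2 disjoint pieces (area 1, area 4).

2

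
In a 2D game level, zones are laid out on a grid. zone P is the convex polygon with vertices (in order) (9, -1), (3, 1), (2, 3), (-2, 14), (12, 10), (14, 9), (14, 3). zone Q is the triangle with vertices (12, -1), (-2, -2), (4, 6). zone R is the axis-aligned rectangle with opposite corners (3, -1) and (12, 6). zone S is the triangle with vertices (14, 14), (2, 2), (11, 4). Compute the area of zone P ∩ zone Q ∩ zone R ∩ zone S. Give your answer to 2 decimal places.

The intersection is the polygon with vertices (7.24,3.165), (3,2.222), (3,3), (5.067,5.067).
By the shoelace formula its area is 5.86.

5.86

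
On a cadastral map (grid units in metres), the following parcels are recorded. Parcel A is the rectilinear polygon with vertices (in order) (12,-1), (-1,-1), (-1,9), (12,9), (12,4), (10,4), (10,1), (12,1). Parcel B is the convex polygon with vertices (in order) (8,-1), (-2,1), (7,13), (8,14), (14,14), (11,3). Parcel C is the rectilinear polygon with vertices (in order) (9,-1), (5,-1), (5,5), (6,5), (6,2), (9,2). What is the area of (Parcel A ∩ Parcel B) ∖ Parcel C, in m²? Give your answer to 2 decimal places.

|Parcel A ∩ Parcel B| = 91.597.
|(Parcel A ∩ Parcel B) ∩ Parcel C| = 13.4333.
|(Parcel A ∩ Parcel B) ∖ Parcel C| = 91.597 − 13.4333 = 78.16.

78.16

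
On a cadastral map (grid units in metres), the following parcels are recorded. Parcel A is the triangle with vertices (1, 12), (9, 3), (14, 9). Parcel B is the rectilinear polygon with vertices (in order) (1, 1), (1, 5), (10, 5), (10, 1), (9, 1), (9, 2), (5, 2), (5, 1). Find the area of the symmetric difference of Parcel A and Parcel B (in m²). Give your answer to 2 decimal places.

72.14

|Parcel A| = 46.5, |Parcel B| = 32, |Parcel A∩Parcel B| = 3.1778.
|Parcel A △ Parcel B| = |Parcel A| + |Parcel B| − 2·|Parcel A∩Parcel B| = 46.5 + 32 − 6.3556 = 72.14.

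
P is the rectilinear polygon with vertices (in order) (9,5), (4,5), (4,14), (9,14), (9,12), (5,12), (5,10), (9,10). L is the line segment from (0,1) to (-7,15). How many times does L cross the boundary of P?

The segment lies entirely outside P and never meets its boundary.

0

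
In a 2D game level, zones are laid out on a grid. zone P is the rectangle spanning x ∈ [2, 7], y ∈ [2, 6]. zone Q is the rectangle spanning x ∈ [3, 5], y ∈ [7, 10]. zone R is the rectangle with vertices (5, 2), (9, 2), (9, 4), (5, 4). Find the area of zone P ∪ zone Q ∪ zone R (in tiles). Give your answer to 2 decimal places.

30.00

By inclusion–exclusion:
Individual areas: |zone P| = 20, |zone Q| = 6, |zone R| = 8.
|zone P∩zone Q| = 0 (no overlap).
|zone P∩zone R|: x∈[5,7], y∈[2,4] → 2·2 = 4.
|zone Q∩zone R| = 0 (no overlap).
|zone P∩zone Q∩zone R| = 0.
|zone P ∪ zone Q ∪ zone R| = 34 − 4 + 0 = 30.00.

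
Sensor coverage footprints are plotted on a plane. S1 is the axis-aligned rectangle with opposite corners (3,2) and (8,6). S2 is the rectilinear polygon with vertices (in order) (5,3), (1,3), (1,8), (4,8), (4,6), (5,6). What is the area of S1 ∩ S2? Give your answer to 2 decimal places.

6.00

The intersection is the polygon with vertices (5,6), (5,3), (3,3), (3,6), (4,6).
By the shoelace formula its area is 6.00.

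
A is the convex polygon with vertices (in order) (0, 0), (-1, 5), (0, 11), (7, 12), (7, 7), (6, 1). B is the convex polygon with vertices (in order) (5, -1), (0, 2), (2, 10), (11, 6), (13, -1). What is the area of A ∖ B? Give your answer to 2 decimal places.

|A| = 79, |A∩B| = 46.8357.
|A ∖ B| = |A| − |A∩B| = 79 − 46.8357 = 32.16.

32.16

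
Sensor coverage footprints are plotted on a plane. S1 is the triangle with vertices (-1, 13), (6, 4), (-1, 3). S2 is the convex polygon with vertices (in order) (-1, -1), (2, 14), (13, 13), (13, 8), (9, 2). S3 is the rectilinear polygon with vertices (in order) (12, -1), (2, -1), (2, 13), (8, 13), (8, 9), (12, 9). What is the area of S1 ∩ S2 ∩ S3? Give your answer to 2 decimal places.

The intersection is the polygon with vertices (2,3.429), (2,9.143), (6,4).
By the shoelace formula its area is 11.43.

11.43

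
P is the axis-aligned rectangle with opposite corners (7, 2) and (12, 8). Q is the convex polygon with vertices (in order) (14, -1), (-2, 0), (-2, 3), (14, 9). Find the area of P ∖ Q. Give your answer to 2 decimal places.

|P| = 30, |P∩Q| = 26.4792.
|P ∖ Q| = |P| − |P∩Q| = 30 − 26.4792 = 3.52.

3.52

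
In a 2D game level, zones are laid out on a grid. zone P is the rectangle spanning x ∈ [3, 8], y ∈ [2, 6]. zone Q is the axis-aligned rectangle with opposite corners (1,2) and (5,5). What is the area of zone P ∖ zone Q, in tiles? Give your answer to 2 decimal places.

|zone P∩zone Q|: x∈[3,5], y∈[2,5] → 2·3 = 6.
|zone P| = 20.
|zone P ∖ zone Q| = |zone P| − |zone P∩zone Q| = 20 − 6 = 14.00.

14.00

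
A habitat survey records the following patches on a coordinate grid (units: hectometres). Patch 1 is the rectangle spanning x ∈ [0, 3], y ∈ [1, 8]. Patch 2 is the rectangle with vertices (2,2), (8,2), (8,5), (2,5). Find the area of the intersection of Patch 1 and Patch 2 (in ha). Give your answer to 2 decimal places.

3.00

|Patch 1∩Patch 2|: x∈[2,3], y∈[2,5] → 1·3 = 3.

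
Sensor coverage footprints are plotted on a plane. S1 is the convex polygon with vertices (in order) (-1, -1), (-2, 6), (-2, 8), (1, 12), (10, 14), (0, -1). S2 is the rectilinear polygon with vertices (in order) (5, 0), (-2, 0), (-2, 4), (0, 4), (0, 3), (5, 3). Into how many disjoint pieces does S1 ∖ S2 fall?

S1 ∖ S2 splits into 2 disjoint pieces (area 1.4048, area 68.381).

2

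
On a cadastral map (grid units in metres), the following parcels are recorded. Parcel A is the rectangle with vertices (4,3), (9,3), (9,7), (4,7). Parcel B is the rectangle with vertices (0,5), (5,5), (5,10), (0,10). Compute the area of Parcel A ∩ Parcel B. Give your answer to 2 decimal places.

2.00

|Parcel A∩Parcel B|: x∈[4,5], y∈[5,7] → 1·2 = 2.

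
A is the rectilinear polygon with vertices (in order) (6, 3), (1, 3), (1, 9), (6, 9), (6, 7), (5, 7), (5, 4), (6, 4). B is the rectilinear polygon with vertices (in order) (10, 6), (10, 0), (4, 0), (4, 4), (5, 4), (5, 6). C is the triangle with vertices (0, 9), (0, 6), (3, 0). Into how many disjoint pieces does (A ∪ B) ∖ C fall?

2

(A ∪ B) ∖ C splits into 2 disjoint pieces (area 0.25, area 57.5).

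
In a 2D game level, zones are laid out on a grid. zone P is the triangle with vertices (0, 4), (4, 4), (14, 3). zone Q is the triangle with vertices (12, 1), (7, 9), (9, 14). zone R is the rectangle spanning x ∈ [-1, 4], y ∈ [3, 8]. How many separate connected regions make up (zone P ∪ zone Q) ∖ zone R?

(zone P ∪ zone Q) ∖ zone R is a single connected region.

1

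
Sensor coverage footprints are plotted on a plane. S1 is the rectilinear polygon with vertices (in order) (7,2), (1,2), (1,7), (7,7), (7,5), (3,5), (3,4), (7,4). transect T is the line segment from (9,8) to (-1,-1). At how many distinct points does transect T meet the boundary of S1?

4

The segment meets the boundary at (2.333,2), (5.667,5), (7,6.2), (4.556,4).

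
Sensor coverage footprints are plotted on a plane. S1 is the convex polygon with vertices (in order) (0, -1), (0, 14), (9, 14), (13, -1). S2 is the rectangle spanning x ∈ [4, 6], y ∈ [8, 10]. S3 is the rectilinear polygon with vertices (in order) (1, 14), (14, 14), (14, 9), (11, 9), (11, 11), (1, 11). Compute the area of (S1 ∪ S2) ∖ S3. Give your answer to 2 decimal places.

139.80

|S1 ∪ S2| = 165.
|(S1 ∪ S2) ∩ S3| = 25.2.
|(S1 ∪ S2) ∖ S3| = 165 − 25.2 = 139.80.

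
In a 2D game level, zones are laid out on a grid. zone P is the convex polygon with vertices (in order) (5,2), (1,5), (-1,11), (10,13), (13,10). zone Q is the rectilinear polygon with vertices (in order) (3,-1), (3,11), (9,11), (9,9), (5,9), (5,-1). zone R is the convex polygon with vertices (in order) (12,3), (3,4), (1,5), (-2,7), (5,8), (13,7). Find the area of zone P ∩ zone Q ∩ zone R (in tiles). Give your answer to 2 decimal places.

7.94

The intersection is the polygon with vertices (3,7.714), (5,8), (5,3.778), (3,4).
By the shoelace formula its area is 7.94.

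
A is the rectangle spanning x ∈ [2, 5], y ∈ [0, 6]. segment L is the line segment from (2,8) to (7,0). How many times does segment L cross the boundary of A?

2

The segment meets the boundary at (5,3.2), (3.25,6).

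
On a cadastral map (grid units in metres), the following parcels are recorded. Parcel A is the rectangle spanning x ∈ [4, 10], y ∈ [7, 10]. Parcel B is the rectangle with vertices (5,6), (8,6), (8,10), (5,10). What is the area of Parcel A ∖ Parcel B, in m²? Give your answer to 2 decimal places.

|Parcel A∩Parcel B|: x∈[5,8], y∈[7,10] → 3·3 = 9.
|Parcel A| = 18.
|Parcel A ∖ Parcel B| = |Parcel A| − |Parcel A∩Parcel B| = 18 − 9 = 9.00.

9.00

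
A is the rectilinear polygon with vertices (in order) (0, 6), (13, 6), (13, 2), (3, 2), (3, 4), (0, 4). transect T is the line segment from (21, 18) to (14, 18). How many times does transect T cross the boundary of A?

The segment lies entirely outside A and never meets its boundary.

0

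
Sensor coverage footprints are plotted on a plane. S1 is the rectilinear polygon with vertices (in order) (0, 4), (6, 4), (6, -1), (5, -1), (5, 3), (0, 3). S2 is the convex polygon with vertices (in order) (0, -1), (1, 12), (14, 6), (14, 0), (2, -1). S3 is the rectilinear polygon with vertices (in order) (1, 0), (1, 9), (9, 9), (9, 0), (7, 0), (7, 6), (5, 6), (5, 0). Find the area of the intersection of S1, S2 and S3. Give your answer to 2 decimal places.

4.00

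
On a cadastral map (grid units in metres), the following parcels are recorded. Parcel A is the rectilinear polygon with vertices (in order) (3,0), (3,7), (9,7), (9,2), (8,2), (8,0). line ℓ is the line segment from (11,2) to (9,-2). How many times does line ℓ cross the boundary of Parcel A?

The segment lies entirely outside Parcel A and never meets its boundary.

0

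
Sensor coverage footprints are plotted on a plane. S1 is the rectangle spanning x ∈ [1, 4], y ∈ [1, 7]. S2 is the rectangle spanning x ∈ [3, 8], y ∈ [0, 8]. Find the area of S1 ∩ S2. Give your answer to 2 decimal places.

6.00

|S1∩S2|: x∈[3,4], y∈[1,7] → 1·6 = 6.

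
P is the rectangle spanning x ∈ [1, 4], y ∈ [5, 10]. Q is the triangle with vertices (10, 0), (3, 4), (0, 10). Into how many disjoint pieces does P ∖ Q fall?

2

P ∖ Q splits into 2 disjoint pieces (area 7.5, area 2.25).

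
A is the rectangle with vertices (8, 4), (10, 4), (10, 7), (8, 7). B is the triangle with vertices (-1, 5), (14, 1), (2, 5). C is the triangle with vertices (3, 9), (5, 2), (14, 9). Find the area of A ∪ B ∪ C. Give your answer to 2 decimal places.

By inclusion–exclusion:
Individual areas: |A| = 6, |B| = 6, |C| = 38.5.
|A∩B| = 0.
|A∩C| = 3.7778.
|B∩C| = 1.1902.
|A∩B∩C| = 0.
|A ∪ B ∪ C| = 50.5 − 4.968 + 0 = 45.53.

45.53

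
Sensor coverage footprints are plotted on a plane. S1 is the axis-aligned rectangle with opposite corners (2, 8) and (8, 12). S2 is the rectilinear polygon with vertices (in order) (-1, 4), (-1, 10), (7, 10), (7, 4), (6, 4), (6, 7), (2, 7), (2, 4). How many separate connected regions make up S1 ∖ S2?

S1 ∖ S2 is a single connected region.

1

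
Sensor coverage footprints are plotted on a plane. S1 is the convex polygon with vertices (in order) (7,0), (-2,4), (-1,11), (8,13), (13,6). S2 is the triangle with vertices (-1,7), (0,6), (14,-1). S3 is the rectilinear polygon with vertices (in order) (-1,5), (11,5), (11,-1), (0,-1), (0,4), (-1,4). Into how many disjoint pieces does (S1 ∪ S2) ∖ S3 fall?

(S1 ∪ S2) ∖ S3 splits into 2 disjoint pieces (area 89.8889, area 0.15).

2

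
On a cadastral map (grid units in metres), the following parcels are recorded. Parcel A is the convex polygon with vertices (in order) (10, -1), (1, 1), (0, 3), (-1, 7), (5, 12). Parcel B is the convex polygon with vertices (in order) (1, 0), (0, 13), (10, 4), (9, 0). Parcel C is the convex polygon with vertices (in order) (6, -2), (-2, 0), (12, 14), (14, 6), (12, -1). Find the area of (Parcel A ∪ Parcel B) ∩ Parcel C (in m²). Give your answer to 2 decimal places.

52.45

|Parcel A ∪ Parcel B| = 91.9899.
|(Parcel A ∪ Parcel B) ∩ Parcel C| = 52.45.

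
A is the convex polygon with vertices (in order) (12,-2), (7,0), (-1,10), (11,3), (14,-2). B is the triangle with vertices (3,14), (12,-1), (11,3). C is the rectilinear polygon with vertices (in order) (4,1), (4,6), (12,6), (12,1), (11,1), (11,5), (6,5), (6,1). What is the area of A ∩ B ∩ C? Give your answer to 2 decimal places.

0.50

The intersection is the polygon with vertices (11.5,1), (11,1), (11,3).
By the shoelace formula its area is 0.50.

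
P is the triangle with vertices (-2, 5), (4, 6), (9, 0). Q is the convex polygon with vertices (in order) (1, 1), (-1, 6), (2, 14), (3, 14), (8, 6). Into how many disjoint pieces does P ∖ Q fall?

P ∖ Q splits into 2 disjoint pieces (area 0.6976, area 7.5099).

2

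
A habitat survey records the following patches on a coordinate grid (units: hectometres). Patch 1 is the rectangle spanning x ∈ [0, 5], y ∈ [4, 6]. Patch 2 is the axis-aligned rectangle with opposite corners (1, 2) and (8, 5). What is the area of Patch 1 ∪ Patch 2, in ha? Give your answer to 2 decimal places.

By inclusion–exclusion:
Individual areas: |Patch 1| = 10, |Patch 2| = 21.
|Patch 1∩Patch 2|: x∈[1,5], y∈[4,5] → 4·1 = 4.
|Patch 1 ∪ Patch 2| = 31 − 4 = 27.00.

27.00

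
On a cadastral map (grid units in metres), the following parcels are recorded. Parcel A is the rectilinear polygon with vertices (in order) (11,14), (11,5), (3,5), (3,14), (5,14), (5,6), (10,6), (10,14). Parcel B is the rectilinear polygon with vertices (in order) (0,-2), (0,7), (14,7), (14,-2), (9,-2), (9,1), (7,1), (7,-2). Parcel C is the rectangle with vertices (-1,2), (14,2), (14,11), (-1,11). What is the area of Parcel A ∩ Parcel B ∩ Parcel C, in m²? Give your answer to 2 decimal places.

The intersection is the polygon with vertices (3,5), (3,7), (5,7), (5,6), (10,6), (10,7), (11,7), (11,5).
By the shoelace formula its area is 11.00.

11.00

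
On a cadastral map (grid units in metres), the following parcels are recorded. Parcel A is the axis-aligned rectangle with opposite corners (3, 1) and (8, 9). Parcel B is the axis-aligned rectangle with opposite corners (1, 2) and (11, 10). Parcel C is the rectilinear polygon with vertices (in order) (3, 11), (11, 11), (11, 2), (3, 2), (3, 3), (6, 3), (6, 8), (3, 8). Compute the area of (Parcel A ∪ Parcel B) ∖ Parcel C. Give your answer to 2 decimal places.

36.00

|Parcel A ∪ Parcel B| = 85.
|(Parcel A ∪ Parcel B) ∩ Parcel C| = 49.
|(Parcel A ∪ Parcel B) ∖ Parcel C| = 85 − 49 = 36.00.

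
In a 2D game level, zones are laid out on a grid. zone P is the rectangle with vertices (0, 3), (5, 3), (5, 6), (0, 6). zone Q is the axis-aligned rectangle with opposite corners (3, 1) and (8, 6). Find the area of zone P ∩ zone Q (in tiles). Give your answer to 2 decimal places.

6.00

|zone P∩zone Q|: x∈[3,5], y∈[3,6] → 2·3 = 6.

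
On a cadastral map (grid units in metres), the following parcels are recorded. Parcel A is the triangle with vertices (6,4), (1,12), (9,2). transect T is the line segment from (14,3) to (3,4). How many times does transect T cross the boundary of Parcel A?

2

The segment meets the boundary at (6.474,3.684), (7.745,3.569).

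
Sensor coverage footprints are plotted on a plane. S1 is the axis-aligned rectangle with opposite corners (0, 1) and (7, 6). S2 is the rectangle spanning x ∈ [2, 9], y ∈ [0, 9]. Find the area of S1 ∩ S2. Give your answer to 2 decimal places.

25.00

|S1∩S2|: x∈[2,7], y∈[1,6] → 5·5 = 25.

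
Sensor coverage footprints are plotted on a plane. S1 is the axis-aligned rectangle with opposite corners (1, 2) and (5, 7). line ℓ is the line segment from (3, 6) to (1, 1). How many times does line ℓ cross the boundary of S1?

The segment meets the boundary at (1.4,2).

1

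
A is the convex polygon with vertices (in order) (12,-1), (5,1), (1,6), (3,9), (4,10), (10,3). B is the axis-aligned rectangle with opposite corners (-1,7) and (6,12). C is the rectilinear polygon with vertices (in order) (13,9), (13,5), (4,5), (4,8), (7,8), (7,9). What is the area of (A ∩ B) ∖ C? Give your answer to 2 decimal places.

|A ∩ B| = 7.5.
|(A ∩ B) ∩ C| = 1.9524.
|(A ∩ B) ∖ C| = 7.5 − 1.9524 = 5.55.

5.55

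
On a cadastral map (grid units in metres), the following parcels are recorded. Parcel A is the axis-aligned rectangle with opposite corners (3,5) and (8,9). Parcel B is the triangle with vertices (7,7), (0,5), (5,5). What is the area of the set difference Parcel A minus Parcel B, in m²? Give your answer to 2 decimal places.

|Parcel A| = 20, |Parcel A∩Parcel B| = 3.7143.
|Parcel A ∖ Parcel B| = |Parcel A| − |Parcel A∩Parcel B| = 20 − 3.7143 = 16.29.

16.29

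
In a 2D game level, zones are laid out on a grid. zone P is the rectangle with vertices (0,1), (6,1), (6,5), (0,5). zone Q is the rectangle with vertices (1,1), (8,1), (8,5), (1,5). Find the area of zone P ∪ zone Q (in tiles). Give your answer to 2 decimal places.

By inclusion–exclusion:
Individual areas: |zone P| = 24, |zone Q| = 28.
|zone P∩zone Q|: x∈[1,6], y∈[1,5] → 5·4 = 20.
|zone P ∪ zone Q| = 52 − 20 = 32.00.

32.00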